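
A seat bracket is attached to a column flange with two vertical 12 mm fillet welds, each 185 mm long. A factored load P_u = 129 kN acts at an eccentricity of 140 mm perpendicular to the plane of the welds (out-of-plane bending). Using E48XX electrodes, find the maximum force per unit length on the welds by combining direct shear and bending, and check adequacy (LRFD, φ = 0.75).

f_max ≈ 1620 N/mm; adequate

E48XX → F_EXX = 480 MPa.
L_w = 2 × 185 = 370 mm; section modulus (unit throat) S = 2 × L²/6 = 11410 mm².
Direct shear f_v = P/L_w = 129×10³/370 = 348.6 N/mm.
Moment M = P × e = 129×10³ × 140 = 18060000 N·mm; bending f_b = M/S = 1583 N/mm.
f_max = √(f_v² + f_b²) = √(348.6² + 1583²) = 1621 N/mm.
φr_n = 0.75 × 0.6 × 480 × (0.707 × 12) = 1833 N/mm → adequate.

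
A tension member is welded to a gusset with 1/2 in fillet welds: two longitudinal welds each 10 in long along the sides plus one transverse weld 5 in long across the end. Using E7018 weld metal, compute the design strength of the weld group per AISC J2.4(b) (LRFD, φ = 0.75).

E70XX → F_EXX = 70 ksi.
t_e = 0.707 × 0.5 = 0.3535 in.
R_nwl = 0.6 × 70 × 0.3535 × 20 = 296.9 kip (longitudinal, 2 welds).
R_nwt = 0.6 × 70 × 0.3535 × 5 = 74.23 kip (transverse, base value).
(i) R_nwl + R_nwt = 371.2 kip; (ii) 0.85 R_nwl + 1.5 R_nwt = 363.8 kip.
R_n = max = 371.2 kip [governs: (i)]; φR_n = 278.4 kip.

φR_n ≈ 278 kip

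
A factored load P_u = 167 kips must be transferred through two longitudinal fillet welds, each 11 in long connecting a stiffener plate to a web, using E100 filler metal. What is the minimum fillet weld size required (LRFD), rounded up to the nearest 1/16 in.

w = 1/4 in

E100XX → F_EXX = 100 ksi.
Total weld length L = 22 in.
Required throat t_e = P_u / (φ × 0.6 F_EXX × L) = 167 / (0.75 × 0.6 × 100 × 22) = 0.1687 in.
Required leg w = t_e / 0.707 = 0.2386 in → use 1/4 in.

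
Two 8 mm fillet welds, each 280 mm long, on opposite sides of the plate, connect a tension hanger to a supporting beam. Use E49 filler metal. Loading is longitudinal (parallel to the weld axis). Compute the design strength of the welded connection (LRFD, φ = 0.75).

E49XX → F_EXX = 490 MPa.
Effective throat t_e = 0.707 × 8 = 5.656 mm.
Total length L = 560 mm; A_we = 5.656 × 560 = 3167 mm².
F_nw = 0.6 F_EXX = 0.6 × 490 = 294 MPa.
φR_n = 0.75 × 294 × 3167 × 10⁻³ = 698.4 kN.

φR_n ≈ 698 kN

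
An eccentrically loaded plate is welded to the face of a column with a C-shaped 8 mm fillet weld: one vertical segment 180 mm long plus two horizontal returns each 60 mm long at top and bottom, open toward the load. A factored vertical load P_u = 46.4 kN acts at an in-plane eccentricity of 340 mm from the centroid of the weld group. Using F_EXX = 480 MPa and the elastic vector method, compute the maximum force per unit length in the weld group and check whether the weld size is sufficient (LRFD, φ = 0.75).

Total weld length L_w = 300 mm. Treat welds as unit-width lines.
Centroid: x̄ = 2×60×30 / 300 = 12 mm from the vertical weld.
Polar moment about centroid: J = I_x + I_y = [180³/12 + 2×60×90²] + [180×12² + 2(60³/12 + 60×18²)] = 1559000 mm³.
Direct shear f_v = P/L_w = 46.4×10³ / 300 = 154.7 N/mm (vertical).
Torsion M = P·e = 46.4×10³ × 340 = 15776000 N·mm.
Critical point at (x, y) = (48, 90) from centroid. f_tx = M·y/J = 910.9 N/mm; f_ty = M·x/J = 485.8 N/mm.
Resultant f_max = √[f_tx² + (f_v + f_ty)²] = √[910.9² + (154.7 + 485.8)²] = 1113 N/mm.
Capacity per unit length: φr_n = 0.75 × 0.6 × 480 × (0.707 × 8) = 1222 N/mm.
1113 ≤ 1222 → adequate.

f_max ≈ 1110 N/mm; adequate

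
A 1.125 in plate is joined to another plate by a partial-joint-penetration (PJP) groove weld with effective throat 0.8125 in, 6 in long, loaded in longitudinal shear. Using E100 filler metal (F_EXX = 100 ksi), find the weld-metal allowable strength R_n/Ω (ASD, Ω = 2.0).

Effective throat (given) t_e = 0.8125 in.
A_we = 0.8125 × 6 = 4.875 in².
F_nw = 0.6 F_EXX = 60 ksi.
R_n/Ω = (60 × 4.875) / 2.0 = 146.2 kip.

R_n/Ω ≈ 146 kip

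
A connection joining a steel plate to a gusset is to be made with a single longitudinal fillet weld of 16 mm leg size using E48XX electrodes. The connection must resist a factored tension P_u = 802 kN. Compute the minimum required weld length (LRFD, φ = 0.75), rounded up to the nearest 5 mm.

L = 330 mm

E48XX → F_EXX = 480 MPa.
Throat t_e = 0.707 × 16 = 11.31 mm.
φr_n = 0.75 × 0.6 × 480 × 11.31 × 10⁻³ = 2.443 kN/mm.
L_req = P_u / φr_n = 802 / 2.443 = 328.2 mm total.
Round up → use L = 330 mm.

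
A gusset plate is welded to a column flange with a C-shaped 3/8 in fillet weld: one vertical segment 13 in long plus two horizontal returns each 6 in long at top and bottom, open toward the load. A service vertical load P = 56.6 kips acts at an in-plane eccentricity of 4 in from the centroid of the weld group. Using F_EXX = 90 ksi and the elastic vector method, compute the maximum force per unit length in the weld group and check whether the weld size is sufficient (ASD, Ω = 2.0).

Total weld length L_w = 25 in. Treat welds as unit-width lines.
Centroid: x̄ = 2×6×3 / 25 = 1.44 in from the vertical weld.
Polar moment about centroid: J = I_x + I_y = [13³/12 + 2×6×6.5²] + [13×1.44² + 2(6³/12 + 6×1.56²)] = 782.2 in³.
Direct shear f_v = P/L_w = 56.6 / 25 = 2.264 kip/in (vertical).
Torsion M = P·e = 56.6 × 4 = 226.4 kip·in.
Critical point at (x, y) = (4.56, 6.5) from centroid. f_tx = M·y/J = 1.881 kip/in; f_ty = M·x/J = 1.32 kip/in.
Resultant f_max = √[f_tx² + (f_v + f_ty)²] = √[1.881² + (2.264 + 1.32)²] = 4.048 kip/in.
Capacity per unit length: r_n/Ω = (1/2.0) × 0.6 × 90 × (0.707 × 0.375) = 7.158 kip/in.
4.048 ≤ 7.158 → adequate.

f_max ≈ 4.05 kip/in; adequate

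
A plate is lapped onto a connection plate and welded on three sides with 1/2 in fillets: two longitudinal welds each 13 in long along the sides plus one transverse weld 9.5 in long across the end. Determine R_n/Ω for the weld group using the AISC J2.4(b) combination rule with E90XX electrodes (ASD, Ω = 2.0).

E90XX → F_EXX = 90 ksi.
t_e = 0.707 × 0.5 = 0.3535 in.
R_nwl = 0.6 × 90 × 0.3535 × 26 = 496.3 kips (longitudinal, 2 welds).
R_nwt = 0.6 × 90 × 0.3535 × 9.5 = 181.3 kips (transverse, base value).
(i) R_nwl + R_nwt = 677.7 kips; (ii) 0.85 R_nwl + 1.5 R_nwt = 693.9 kips.
R_n = max = 693.9 kips [governs: (ii)]; R_n/Ω = 346.9 kips.

R_n/Ω ≈ 347 kips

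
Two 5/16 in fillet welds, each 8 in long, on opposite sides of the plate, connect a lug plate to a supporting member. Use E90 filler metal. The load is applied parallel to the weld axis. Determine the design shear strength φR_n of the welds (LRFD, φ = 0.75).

E90XX → F_EXX = 90 ksi.
Effective throat t_e = 0.707 × 0.3125 = 0.2209 in.
Total length L = 16 in; A_we = 0.2209 × 16 = 3.535 in².
F_nw = 0.6 F_EXX = 0.6 × 90 = 54 ksi.
φR_n = 0.75 × 54 × 3.535 = 143.2 kips.

φR_n ≈ 143 kips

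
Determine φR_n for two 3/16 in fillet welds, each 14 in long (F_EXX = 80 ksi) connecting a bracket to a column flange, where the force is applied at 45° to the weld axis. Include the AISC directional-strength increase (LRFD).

t_e = 0.707 × 0.1875 = 0.1326 in; A_we = 0.1326 × 28 = 3.712 in².
Directional factor: 1.0 + 0.5 sin^1.5(45°) = 1.297.
F_nw = 0.6 × 80 × 1.297 = 62.27 ksi.
φR_n = 0.75 × 62.27 × 3.712 = 173.3 kip.

φR_n ≈ 173 kip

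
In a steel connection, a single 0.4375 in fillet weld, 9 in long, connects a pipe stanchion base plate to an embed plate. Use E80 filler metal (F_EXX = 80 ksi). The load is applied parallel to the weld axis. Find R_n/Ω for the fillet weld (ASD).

R_n/Ω ≈ 66.8 kip

Effective throat t_e = 0.707 × 0.4375 = 0.3093 in.
Total length L = 9 in; A_we = 0.3093 × 9 = 2.784 in².
F_nw = 0.6 F_EXX = 0.6 × 80 = 48 ksi.
R_n = 48 × 2.784 = 133.6 kip; R_n/Ω = 133.6/2.0 = 66.81 kip.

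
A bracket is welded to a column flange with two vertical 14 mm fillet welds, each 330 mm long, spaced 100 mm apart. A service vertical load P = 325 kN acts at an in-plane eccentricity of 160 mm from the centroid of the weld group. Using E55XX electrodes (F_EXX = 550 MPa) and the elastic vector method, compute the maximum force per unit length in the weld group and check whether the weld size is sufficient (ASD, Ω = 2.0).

Total weld length L_w = 660 mm. Treat welds as unit-width lines.
Polar moment about centroid: J = 2[d³/12 + d(b/2)²] = 2[330³/12 + 330×50²] = 7640000 mm³.
Direct shear f_v = P/L_w = 325×10³ / 660 = 492.4 N/mm (vertical).
Torsion M = P·e = 325×10³ × 160 = 52000000 N·mm.
Critical point at (x, y) = (50, 165) from centroid. f_tx = M·y/J = 1123 N/mm; f_ty = M·x/J = 340.3 N/mm.
Resultant f_max = √[f_tx² + (f_v + f_ty)²] = √[1123² + (492.4 + 340.3)²] = 1398 N/mm.
Capacity per unit length: r_n/Ω = (1/2.0) × 0.6 × 550 × (0.707 × 14) = 1633 N/mm.
1398 ≤ 1633 → adequate.

f_max ≈ 1400 N/mm; adequate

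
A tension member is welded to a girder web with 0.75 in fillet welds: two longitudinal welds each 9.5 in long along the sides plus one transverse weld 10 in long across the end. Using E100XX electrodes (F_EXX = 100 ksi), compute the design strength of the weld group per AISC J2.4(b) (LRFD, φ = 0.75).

t_e = 0.707 × 0.75 = 0.5302 in.
R_nwl = 0.6 × 100 × 0.5302 × 19 = 604.5 kips (longitudinal, 2 welds).
R_nwt = 0.6 × 100 × 0.5302 × 10 = 318.2 kips (transverse, base value).
(i) R_nwl + R_nwt = 922.6 kips; (ii) 0.85 R_nwl + 1.5 R_nwt = 991 kips.
R_n = max = 991 kips [governs: (ii)]; φR_n = 743.3 kips.

φR_n ≈ 743 kips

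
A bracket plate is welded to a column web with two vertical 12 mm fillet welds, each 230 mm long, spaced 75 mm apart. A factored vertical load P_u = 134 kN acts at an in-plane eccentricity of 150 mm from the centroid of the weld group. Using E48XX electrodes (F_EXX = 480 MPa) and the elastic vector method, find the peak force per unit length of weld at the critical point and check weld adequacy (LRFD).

Total weld length L_w = 460 mm. Treat welds as unit-width lines.
Polar moment about centroid: J = 2[d³/12 + d(b/2)²] = 2[230³/12 + 230×37.5²] = 2675000 mm³.
Direct shear f_v = P/L_w = 134×10³ / 460 = 291.3 N/mm (vertical).
Torsion M = P·e = 134×10³ × 150 = 20100000 N·mm.
Critical point at (x, y) = (37.5, 115) from centroid. f_tx = M·y/J = 864.2 N/mm; f_ty = M·x/J = 281.8 N/mm.
Resultant f_max = √[f_tx² + (f_v + f_ty)²] = √[864.2² + (291.3 + 281.8)²] = 1037 N/mm.
Capacity per unit length: φr_n = 0.75 × 0.6 × 480 × (0.707 × 12) = 1833 N/mm.
1037 ≤ 1833 → adequate.

f_max ≈ 1040 N/mm; adequate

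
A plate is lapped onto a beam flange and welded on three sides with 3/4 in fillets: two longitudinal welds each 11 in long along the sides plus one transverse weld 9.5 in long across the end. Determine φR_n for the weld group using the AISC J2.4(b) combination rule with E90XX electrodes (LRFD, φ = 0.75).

E90XX → F_EXX = 90 ksi.
t_e = 0.707 × 0.75 = 0.5302 in.
R_nwl = 0.6 × 90 × 0.5302 × 22 = 629.9 kips (longitudinal, 2 welds).
R_nwt = 0.6 × 90 × 0.5302 × 9.5 = 272 kips (transverse, base value).
(i) R_nwl + R_nwt = 902 kips; (ii) 0.85 R_nwl + 1.5 R_nwt = 943.5 kips.
R_n = max = 943.5 kips [governs: (ii)]; φR_n = 707.6 kips.

φR_n ≈ 708 kips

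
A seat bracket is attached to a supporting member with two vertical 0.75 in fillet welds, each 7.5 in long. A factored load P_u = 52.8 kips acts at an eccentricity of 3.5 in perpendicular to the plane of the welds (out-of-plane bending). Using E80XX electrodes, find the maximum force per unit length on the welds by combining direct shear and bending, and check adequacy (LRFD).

f_max ≈ 10.5 kip/in; adequate

E80XX → F_EXX = 80 ksi.
L_w = 2 × 7.5 = 15 in; section modulus (unit throat) S = 2 × L²/6 = 18.75 in².
Direct shear f_v = P/L_w = 52.8/15 = 3.52 kip/in.
Moment M = P × e = 52.8 × 3.5 = 184.8 kip·in; bending f_b = M/S = 9.856 kip/in.
f_max = √(f_v² + f_b²) = √(3.52² + 9.856²) = 10.47 kip/in.
φr_n = 0.75 × 0.6 × 80 × (0.707 × 0.75) = 19.09 kip/in → adequate.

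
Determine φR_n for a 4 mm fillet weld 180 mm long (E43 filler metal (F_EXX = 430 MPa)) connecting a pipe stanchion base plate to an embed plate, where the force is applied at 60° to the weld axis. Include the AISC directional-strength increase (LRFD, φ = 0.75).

φR_n ≈ 138 kN

t_e = 0.707 × 4 = 2.828 mm; A_we = 2.828 × 180 = 509 mm².
Directional factor: 1.0 + 0.5 sin^1.5(60°) = 1.403.
F_nw = 0.6 × 430 × 1.403 = 362 MPa.
φR_n = 0.75 × 362 × 509 × 10⁻³ = 138.2 kN.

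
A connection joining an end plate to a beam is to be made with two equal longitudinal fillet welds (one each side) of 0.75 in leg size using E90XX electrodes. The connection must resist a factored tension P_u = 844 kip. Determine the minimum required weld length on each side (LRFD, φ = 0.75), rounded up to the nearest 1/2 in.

L = 20 in on each side

E90XX → F_EXX = 90 ksi.
Throat t_e = 0.707 × 0.75 = 0.5302 in.
φr_n = 0.75 × 0.6 × 90 × 0.5302 = 21.48 kip/in.
L_req = P_u / φr_n = 844 / 21.48 = 39.3 in total.
Per side: 39.3 / 2 = 19.65 in.
Round up → use L = 20 in on each side.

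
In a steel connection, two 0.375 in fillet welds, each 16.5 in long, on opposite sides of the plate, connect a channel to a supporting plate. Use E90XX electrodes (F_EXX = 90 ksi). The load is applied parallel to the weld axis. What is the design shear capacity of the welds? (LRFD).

φR_n ≈ 354 kips

Effective throat t_e = 0.707 × 0.375 = 0.2651 in.
Total length L = 33 in; A_we = 0.2651 × 33 = 8.749 in².
F_nw = 0.6 F_EXX = 0.6 × 90 = 54 ksi.
φR_n = 0.75 × 54 × 8.749 = 354.3 kips.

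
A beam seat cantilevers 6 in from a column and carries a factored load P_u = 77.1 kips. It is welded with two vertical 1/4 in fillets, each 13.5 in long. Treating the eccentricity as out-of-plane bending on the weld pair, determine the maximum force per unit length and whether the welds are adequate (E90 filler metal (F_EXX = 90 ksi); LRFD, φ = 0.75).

L_w = 2 × 13.5 = 27 in; section modulus (unit throat) S = 2 × L²/6 = 60.75 in².
Direct shear f_v = P/L_w = 77.1/27 = 2.856 kip/in.
Moment M = P × e = 77.1 × 6 = 462.6 kip·in; bending f_b = M/S = 7.615 kip/in.
f_max = √(f_v² + f_b²) = √(2.856² + 7.615²) = 8.133 kip/in.
φr_n = 0.75 × 0.6 × 90 × (0.707 × 0.25) = 7.158 kip/in → NOT adequate.

f_max ≈ 8.13 kip/in; NOT adequate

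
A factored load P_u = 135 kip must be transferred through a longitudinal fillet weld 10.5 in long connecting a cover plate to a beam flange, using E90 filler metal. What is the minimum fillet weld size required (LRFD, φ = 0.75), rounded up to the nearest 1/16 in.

E90XX → F_EXX = 90 ksi.
Total weld length L = 10.5 in.
Required throat t_e = P_u / (φ × 0.6 F_EXX × L) = 135 / (0.75 × 0.6 × 90 × 10.5) = 0.3175 in.
Required leg w = t_e / 0.707 = 0.449 in → use 1/2 in.

w = 1/2 in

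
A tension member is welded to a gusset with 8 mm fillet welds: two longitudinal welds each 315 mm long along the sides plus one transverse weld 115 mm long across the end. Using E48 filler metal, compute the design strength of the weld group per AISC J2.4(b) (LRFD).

φR_n ≈ 910 kN

E48XX → F_EXX = 480 MPa.
t_e = 0.707 × 8 = 5.656 mm.
R_nwl = 0.6 × 480 × 5.656 × 630 × 10⁻³ = 1026 kN (longitudinal, 2 welds).
R_nwt = 0.6 × 480 × 5.656 × 115 × 10⁻³ = 187.3 kN (transverse, base value).
(i) R_nwl + R_nwt = 1214 kN; (ii) 0.85 R_nwl + 1.5 R_nwt = 1153 kN.
R_n = max = 1214 kN [governs: (i)]; φR_n = 910.2 kN.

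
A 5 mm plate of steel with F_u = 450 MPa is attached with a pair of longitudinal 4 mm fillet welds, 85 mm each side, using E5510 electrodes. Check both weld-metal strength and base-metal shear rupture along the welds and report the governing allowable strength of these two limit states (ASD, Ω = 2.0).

E55XX → F_EXX = 550 MPa.
t_e = 0.707 × 4 = 2.828 mm; L = 170 mm.
Weld metal: R_n/Ω = (1/2.0) × 0.6 × 550 × 2.828 × 170 × 10⁻³ = 79.33 kN.
Base metal (shear rupture): R_n/Ω = (1/2.0) × 0.6 × 450 × 5 × 170 × 10⁻³ = 114.8 kN.
Governing: weld metal.

R_n/Ω ≈ 79.3 kN (weld metal governs)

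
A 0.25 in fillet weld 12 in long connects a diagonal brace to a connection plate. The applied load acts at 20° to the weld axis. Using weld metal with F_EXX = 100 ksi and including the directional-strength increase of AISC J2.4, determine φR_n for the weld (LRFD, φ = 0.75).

t_e = 0.707 × 0.25 = 0.1767 in; A_we = 0.1767 × 12 = 2.121 in².
Directional factor: 1.0 + 0.5 sin^1.5(20°) = 1.1.
F_nw = 0.6 × 100 × 1.1 = 66 ksi.
φR_n = 0.75 × 66 × 2.121 = 105 kips.

φR_n ≈ 105 kips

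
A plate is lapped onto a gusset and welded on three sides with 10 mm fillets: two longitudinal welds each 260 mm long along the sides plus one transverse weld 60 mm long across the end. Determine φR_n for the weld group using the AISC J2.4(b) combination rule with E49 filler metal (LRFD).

φR_n ≈ 904 kN

E49XX → F_EXX = 490 MPa.
t_e = 0.707 × 10 = 7.07 mm.
R_nwl = 0.6 × 490 × 7.07 × 520 × 10⁻³ = 1081 kN (longitudinal, 2 welds).
R_nwt = 0.6 × 490 × 7.07 × 60 × 10⁻³ = 124.7 kN (transverse, base value).
(i) R_nwl + R_nwt = 1206 kN; (ii) 0.85 R_nwl + 1.5 R_nwt = 1106 kN.
R_n = max = 1206 kN [governs: (i)]; φR_n = 904.2 kN.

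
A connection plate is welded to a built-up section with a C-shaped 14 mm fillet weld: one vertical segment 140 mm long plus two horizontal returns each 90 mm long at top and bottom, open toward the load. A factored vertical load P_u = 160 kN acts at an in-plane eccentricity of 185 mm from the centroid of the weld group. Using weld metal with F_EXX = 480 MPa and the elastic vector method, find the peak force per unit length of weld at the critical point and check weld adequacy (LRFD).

f_max ≈ 2390 N/mm; NOT adequate

Total weld length L_w = 320 mm. Treat welds as unit-width lines.
Centroid: x̄ = 2×90×45 / 320 = 25.31 mm from the vertical weld.
Polar moment about centroid: J = I_x + I_y = [140³/12 + 2×90×70²] + [140×25.31² + 2(90³/12 + 90×19.69²)] = 1392000 mm³.
Direct shear f_v = P/L_w = 160×10³ / 320 = 500 N/mm (vertical).
Torsion M = P·e = 160×10³ × 185 = 29600000 N·mm.
Critical point at (x, y) = (64.69, 70) from centroid. f_tx = M·y/J = 1489 N/mm; f_ty = M·x/J = 1376 N/mm.
Resultant f_max = √[f_tx² + (f_v + f_ty)²] = √[1489² + (500 + 1376)²] = 2395 N/mm.
Capacity per unit length: φr_n = 0.75 × 0.6 × 480 × (0.707 × 14) = 2138 N/mm.
2395 > 2138 → NOT adequate.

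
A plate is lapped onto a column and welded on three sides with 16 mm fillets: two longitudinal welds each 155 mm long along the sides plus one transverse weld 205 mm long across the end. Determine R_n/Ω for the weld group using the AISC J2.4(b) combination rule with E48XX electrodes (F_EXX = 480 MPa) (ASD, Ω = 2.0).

t_e = 0.707 × 16 = 11.31 mm.
R_nwl = 0.6 × 480 × 11.31 × 310 × 10⁻³ = 1010 kN (longitudinal, 2 welds).
R_nwt = 0.6 × 480 × 11.31 × 205 × 10⁻³ = 667.9 kN (transverse, base value).
(i) R_nwl + R_nwt = 1678 kN; (ii) 0.85 R_nwl + 1.5 R_nwt = 1860 kN.
R_n = max = 1860 kN [governs: (ii)]; R_n/Ω = 930.1 kN.

R_n/Ω ≈ 930 kN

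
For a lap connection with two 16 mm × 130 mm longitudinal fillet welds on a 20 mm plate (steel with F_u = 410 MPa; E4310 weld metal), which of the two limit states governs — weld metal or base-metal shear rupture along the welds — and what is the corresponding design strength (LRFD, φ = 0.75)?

φR_n ≈ 569 kN (weld metal governs)

E43XX → F_EXX = 430 MPa.
t_e = 0.707 × 16 = 11.31 mm; L = 260 mm.
Weld metal: φR_n = 0.75 × 0.6 × 430 × 11.31 × 260 × 10⁻³ = 569.1 kN.
Base metal (shear rupture): φR_n = 0.75 × 0.6 × 410 × 20 × 260 × 10⁻³ = 959.4 kN.
Governing: weld metal.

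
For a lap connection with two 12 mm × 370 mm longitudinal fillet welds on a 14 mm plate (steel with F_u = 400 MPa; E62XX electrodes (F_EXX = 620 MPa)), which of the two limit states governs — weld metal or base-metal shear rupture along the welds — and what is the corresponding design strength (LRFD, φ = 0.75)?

φR_n ≈ 1750 kN (weld metal governs)

t_e = 0.707 × 12 = 8.484 mm; L = 740 mm.
Weld metal: φR_n = 0.75 × 0.6 × 620 × 8.484 × 740 × 10⁻³ = 1752 kN.
Base metal (shear rupture): φR_n = 0.75 × 0.6 × 400 × 14 × 740 × 10⁻³ = 1865 kN.
Governing: weld metal.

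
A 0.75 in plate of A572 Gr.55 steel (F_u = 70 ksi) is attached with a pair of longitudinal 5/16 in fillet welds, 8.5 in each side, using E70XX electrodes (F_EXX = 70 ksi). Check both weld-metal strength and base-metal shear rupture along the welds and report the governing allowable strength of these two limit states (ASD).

t_e = 0.707 × 0.3125 = 0.2209 in; L = 17 in.
Weld metal: R_n/Ω = (1/2.0) × 0.6 × 70 × 0.2209 × 17 = 78.87 kip.
Base metal (shear rupture): R_n/Ω = (1/2.0) × 0.6 × 70 × 0.75 × 17 = 267.8 kip.
Governing: weld metal.

R_n/Ω ≈ 78.9 kip (weld metal governs)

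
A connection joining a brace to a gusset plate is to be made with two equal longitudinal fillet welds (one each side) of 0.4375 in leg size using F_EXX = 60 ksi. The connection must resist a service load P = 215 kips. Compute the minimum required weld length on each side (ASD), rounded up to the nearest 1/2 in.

L = 19.5 in on each side

Throat t_e = 0.707 × 0.4375 = 0.3093 in.
r_n/Ω = (0.6 × 60 × 0.3093) / 2.0 = 5.568 kip/in.
L_req = P / (r_n/Ω) = 215 / 5.568 = 38.62 in total.
Per side: 38.62 / 2 = 19.31 in.
Round up → use L = 19.5 in on each side.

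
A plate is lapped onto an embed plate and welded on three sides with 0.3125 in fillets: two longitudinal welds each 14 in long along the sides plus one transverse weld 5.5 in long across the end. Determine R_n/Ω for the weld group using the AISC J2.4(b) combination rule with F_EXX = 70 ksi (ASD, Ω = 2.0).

t_e = 0.707 × 0.3125 = 0.2209 in.
R_nwl = 0.6 × 70 × 0.2209 × 28 = 259.8 kip (longitudinal, 2 welds).
R_nwt = 0.6 × 70 × 0.2209 × 5.5 = 51.04 kip (transverse, base value).
(i) R_nwl + R_nwt = 310.9 kip; (ii) 0.85 R_nwl + 1.5 R_nwt = 297.4 kip.
R_n = max = 310.9 kip [governs: (i)]; R_n/Ω = 155.4 kip.

R_n/Ω ≈ 155 kip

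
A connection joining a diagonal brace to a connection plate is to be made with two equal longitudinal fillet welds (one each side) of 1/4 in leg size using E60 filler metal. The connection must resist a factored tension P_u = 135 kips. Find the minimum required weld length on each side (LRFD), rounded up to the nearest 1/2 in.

L = 14.5 in on each side

E60XX → F_EXX = 60 ksi.
Throat t_e = 0.707 × 0.25 = 0.1767 in.
φr_n = 0.75 × 0.6 × 60 × 0.1767 = 4.772 kips/in.
L_req = P_u / φr_n = 135 / 4.772 = 28.29 in total.
Per side: 28.29 / 2 = 14.14 in.
Round up → use L = 14.5 in on each side.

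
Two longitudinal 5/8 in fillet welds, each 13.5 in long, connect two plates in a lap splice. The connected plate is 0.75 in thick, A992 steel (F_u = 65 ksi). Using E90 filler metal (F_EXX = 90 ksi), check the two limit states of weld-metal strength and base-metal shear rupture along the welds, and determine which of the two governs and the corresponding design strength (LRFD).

φR_n ≈ 483 kip (weld metal governs)

t_e = 0.707 × 0.625 = 0.4419 in; L = 27 in.
Weld metal: φR_n = 0.75 × 0.6 × 90 × 0.4419 × 27 = 483.2 kip.
Base metal (shear rupture): φR_n = 0.75 × 0.6 × 65 × 0.75 × 27 = 592.3 kip.
Governing: weld metal.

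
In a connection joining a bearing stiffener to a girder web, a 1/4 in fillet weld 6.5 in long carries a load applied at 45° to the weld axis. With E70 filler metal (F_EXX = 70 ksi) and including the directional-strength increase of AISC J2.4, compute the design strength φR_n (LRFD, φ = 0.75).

φR_n ≈ 46.9 kips

t_e = 0.707 × 0.25 = 0.1767 in; A_we = 0.1767 × 6.5 = 1.149 in².
Directional factor: 1.0 + 0.5 sin^1.5(45°) = 1.297.
F_nw = 0.6 × 70 × 1.297 = 54.49 ksi.
φR_n = 0.75 × 54.49 × 1.149 = 46.95 kips.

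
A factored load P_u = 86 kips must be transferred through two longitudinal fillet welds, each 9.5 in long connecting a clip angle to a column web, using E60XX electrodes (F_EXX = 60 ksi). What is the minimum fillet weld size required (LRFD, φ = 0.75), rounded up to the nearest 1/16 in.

w = 1/4 in

Total weld length L = 19 in.
Required throat t_e = P_u / (φ × 0.6 F_EXX × L) = 86 / (0.75 × 0.6 × 60 × 19) = 0.1676 in.
Required leg w = t_e / 0.707 = 0.2371 in → use 1/4 in.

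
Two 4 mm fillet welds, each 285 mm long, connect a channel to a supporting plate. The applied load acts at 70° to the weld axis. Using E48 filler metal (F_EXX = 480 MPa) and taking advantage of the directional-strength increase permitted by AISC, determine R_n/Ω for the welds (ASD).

t_e = 0.707 × 4 = 2.828 mm; A_we = 2.828 × 570 = 1612 mm².
Directional factor: 1.0 + 0.5 sin^1.5(70°) = 1.455.
F_nw = 0.6 × 480 × 1.455 = 419.2 MPa.
R_n/Ω = (419.2 × 1612) / 2.0 × 10⁻³ = 337.8 kN.

R_n/Ω ≈ 338 kN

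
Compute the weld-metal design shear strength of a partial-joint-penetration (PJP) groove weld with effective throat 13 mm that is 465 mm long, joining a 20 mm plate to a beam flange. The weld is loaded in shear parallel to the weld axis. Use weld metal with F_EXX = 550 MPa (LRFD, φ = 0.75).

Effective throat (given) t_e = 13 mm.
A_we = 13 × 465 = 6045 mm².
F_nw = 0.6 F_EXX = 330 MPa.
φR_n = 0.75 × 330 × 6045 × 10⁻³ = 1496 kN.

φR_n ≈ 1500 kN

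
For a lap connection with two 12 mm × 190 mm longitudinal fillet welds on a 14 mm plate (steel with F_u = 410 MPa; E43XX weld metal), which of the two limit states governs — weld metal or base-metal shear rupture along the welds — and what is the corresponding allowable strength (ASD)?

R_n/Ω ≈ 416 kN (weld metal governs)

E43XX → F_EXX = 430 MPa.
t_e = 0.707 × 12 = 8.484 mm; L = 380 mm.
Weld metal: R_n/Ω = (1/2.0) × 0.6 × 430 × 8.484 × 380 × 10⁻³ = 415.9 kN.
Base metal (shear rupture): R_n/Ω = (1/2.0) × 0.6 × 410 × 14 × 380 × 10⁻³ = 654.4 kN.
Governing: weld metal.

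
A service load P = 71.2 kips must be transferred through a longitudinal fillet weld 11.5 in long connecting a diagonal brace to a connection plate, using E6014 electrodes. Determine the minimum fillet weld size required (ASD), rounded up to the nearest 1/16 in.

E60XX → F_EXX = 60 ksi.
Total weld length L = 11.5 in.
Required throat t_e = P × Ω / (0.6 F_EXX × L) = 71.2 × 2.0 / (0.6 × 60 × 11.5) = 0.344 in.
Required leg w = t_e / 0.707 = 0.4865 in → use 1/2 in.

w = 1/2 in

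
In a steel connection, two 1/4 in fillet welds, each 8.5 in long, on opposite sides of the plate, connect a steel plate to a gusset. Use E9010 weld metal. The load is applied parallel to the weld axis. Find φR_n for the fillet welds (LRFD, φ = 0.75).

E90XX → F_EXX = 90 ksi.
Effective throat t_e = 0.707 × 0.25 = 0.1767 in.
Total length L = 17 in; A_we = 0.1767 × 17 = 3.005 in².
F_nw = 0.6 F_EXX = 0.6 × 90 = 54 ksi.
φR_n = 0.75 × 54 × 3.005 = 121.7 kips.

φR_n ≈ 122 kips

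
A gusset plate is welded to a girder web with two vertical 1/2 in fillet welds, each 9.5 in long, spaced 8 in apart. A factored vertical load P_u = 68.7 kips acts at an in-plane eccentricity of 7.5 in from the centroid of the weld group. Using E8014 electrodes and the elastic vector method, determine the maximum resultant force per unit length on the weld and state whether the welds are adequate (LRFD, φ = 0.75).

E80XX → F_EXX = 80 ksi.
Total weld length L_w = 19 in. Treat welds as unit-width lines.
Polar moment about centroid: J = 2[d³/12 + d(b/2)²] = 2[9.5³/12 + 9.5×4²] = 446.9 in³.
Direct shear f_v = P/L_w = 68.7 / 19 = 3.616 kip/in (vertical).
Torsion M = P·e = 68.7 × 7.5 = 515.25 kip·in.
Critical point at (x, y) = (4, 4.75) from centroid. f_tx = M·y/J = 5.477 kip/in; f_ty = M·x/J = 4.612 kip/in.
Resultant f_max = √[f_tx² + (f_v + f_ty)²] = √[5.477² + (3.616 + 4.612)²] = 9.884 kip/in.
Capacity per unit length: φr_n = 0.75 × 0.6 × 80 × (0.707 × 0.5) = 12.73 kip/in.
9.884 ≤ 12.73 → adequate.

f_max ≈ 9.88 kip/in; adequate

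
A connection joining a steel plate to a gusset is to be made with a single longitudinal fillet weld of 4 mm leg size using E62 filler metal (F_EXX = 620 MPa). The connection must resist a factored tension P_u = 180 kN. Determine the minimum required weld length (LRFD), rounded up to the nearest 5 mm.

Throat t_e = 0.707 × 4 = 2.828 mm.
φr_n = 0.75 × 0.6 × 620 × 2.828 × 10⁻³ = 0.789 kN/mm.
L_req = P_u / φr_n = 180 / 0.789 = 228.1 mm total.
Round up → use L = 230 mm.

L = 230 mm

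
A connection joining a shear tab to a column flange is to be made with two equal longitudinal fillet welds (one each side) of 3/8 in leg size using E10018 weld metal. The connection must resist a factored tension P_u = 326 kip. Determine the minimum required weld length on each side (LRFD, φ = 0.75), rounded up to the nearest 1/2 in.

E100XX → F_EXX = 100 ksi.
Throat t_e = 0.707 × 0.375 = 0.2651 in.
φr_n = 0.75 × 0.6 × 100 × 0.2651 = 11.93 kip/in.
L_req = P_u / φr_n = 326 / 11.93 = 27.32 in total.
Per side: 27.32 / 2 = 13.66 in.
Round up → use L = 14 in on each side.

L = 14 in on each side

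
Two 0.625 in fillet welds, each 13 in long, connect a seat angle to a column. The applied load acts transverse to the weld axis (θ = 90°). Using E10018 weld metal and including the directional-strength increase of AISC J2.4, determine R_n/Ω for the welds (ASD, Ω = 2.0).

R_n/Ω ≈ 517 kip

E100XX → F_EXX = 100 ksi.
t_e = 0.707 × 0.625 = 0.4419 in; A_we = 0.4419 × 26 = 11.49 in².
Directional factor: 1.0 + 0.5 sin^1.5(90°) = 1.5.
F_nw = 0.6 × 100 × 1.5 = 90 ksi.
R_n/Ω = (90 × 11.49) / 2.0 = 517 kip.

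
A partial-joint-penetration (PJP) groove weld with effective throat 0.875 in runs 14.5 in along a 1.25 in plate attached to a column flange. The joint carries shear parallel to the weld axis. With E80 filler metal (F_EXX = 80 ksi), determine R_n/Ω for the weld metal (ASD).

R_n/Ω ≈ 304 kips

Effective throat (given) t_e = 0.875 in.
A_we = 0.875 × 14.5 = 12.69 in².
F_nw = 0.6 F_EXX = 48 ksi.
R_n/Ω = (48 × 12.69) / 2.0 = 304.5 kips.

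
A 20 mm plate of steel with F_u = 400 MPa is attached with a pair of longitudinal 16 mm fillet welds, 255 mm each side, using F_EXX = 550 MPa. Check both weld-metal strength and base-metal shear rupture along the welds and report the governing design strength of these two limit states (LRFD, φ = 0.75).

φR_n ≈ 1430 kN (weld metal governs)

t_e = 0.707 × 16 = 11.31 mm; L = 510 mm.
Weld metal: φR_n = 0.75 × 0.6 × 550 × 11.31 × 510 × 10⁻³ = 1428 kN.
Base metal (shear rupture): φR_n = 0.75 × 0.6 × 400 × 20 × 510 × 10⁻³ = 1836 kN.
Governing: weld metal.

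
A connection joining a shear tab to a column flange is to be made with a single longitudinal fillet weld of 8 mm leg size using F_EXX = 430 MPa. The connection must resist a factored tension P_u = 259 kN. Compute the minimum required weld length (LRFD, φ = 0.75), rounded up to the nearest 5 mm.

Throat t_e = 0.707 × 8 = 5.656 mm.
φr_n = 0.75 × 0.6 × 430 × 5.656 × 10⁻³ = 1.094 kN/mm.
L_req = P_u / φr_n = 259 / 1.094 = 236.7 mm total.
Round up → use L = 240 mm.

L = 240 mm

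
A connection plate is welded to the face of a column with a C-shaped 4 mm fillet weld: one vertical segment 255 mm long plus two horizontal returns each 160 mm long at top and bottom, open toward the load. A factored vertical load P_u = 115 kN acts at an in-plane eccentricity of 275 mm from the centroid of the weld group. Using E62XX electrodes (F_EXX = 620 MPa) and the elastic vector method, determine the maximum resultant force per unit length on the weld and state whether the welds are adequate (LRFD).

f_max ≈ 813 N/mm; NOT adequate

Total weld length L_w = 575 mm. Treat welds as unit-width lines.
Centroid: x̄ = 2×160×80 / 575 = 44.52 mm from the vertical weld.
Polar moment about centroid: J = I_x + I_y = [255³/12 + 2×160×127.5²] + [255×44.52² + 2(160³/12 + 160×35.48²)] = 8175000 mm³.
Direct shear f_v = P/L_w = 115×10³ / 575 = 200 N/mm (vertical).
Torsion M = P·e = 115×10³ × 275 = 31625000 N·mm.
Critical point at (x, y) = (115.5, 127.5) from centroid. f_tx = M·y/J = 493.3 N/mm; f_ty = M·x/J = 446.7 N/mm.
Resultant f_max = √[f_tx² + (f_v + f_ty)²] = √[493.3² + (200 + 446.7)²] = 813.4 N/mm.
Capacity per unit length: φr_n = 0.75 × 0.6 × 620 × (0.707 × 4) = 789 N/mm.
813.4 > 789 → NOT adequate.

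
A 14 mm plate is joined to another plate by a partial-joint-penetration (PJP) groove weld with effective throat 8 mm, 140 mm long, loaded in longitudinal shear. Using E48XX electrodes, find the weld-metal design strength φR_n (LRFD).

E48XX → F_EXX = 480 MPa.
Effective throat (given) t_e = 8 mm.
A_we = 8 × 140 = 1120 mm².
F_nw = 0.6 F_EXX = 288 MPa.
φR_n = 0.75 × 288 × 1120 × 10⁻³ = 241.9 kN.

φR_n ≈ 242 kN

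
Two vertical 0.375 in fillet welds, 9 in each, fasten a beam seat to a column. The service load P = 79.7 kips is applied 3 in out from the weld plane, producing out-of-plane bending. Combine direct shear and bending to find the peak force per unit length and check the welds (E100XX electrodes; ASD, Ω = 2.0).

E100XX → F_EXX = 100 ksi.
L_w = 2 × 9 = 18 in; section modulus (unit throat) S = 2 × L²/6 = 27 in².
Direct shear f_v = P/L_w = 79.7/18 = 4.428 kip/in.
Moment M = P × e = 79.7 × 3 = 239.1 kip·in; bending f_b = M/S = 8.856 kip/in.
f_max = √(f_v² + f_b²) = √(4.428² + 8.856²) = 9.901 kip/in.
r_n/Ω = (1/2.0) × 0.6 × 100 × (0.707 × 0.375) = 7.954 kip/in → NOT adequate.

f_max ≈ 9.9 kip/in; NOT adequate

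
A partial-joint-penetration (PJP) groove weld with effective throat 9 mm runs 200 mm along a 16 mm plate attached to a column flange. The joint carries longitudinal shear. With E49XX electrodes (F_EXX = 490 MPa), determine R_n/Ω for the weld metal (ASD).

Effective throat (given) t_e = 9 mm.
A_we = 9 × 200 = 1800 mm².
F_nw = 0.6 F_EXX = 294 MPa.
R_n/Ω = (294 × 1800) / 2.0 × 10⁻³ = 264.6 kN.

R_n/Ω ≈ 265 kN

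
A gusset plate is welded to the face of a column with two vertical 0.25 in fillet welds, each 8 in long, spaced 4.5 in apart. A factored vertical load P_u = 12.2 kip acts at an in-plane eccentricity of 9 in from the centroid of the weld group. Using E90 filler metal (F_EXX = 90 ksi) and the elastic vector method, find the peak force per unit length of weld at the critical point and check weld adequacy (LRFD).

f_max ≈ 3.47 kip/in; adequate

Total weld length L_w = 16 in. Treat welds as unit-width lines.
Polar moment about centroid: J = 2[d³/12 + d(b/2)²] = 2[8³/12 + 8×2.25²] = 166.3 in³.
Direct shear f_v = P/L_w = 12.2 / 16 = 0.7625 kip/in (vertical).
Torsion M = P·e = 12.2 × 9 = 109.8 kip·in.
Critical point at (x, y) = (2.25, 4) from centroid. f_tx = M·y/J = 2.64 kip/in; f_ty = M·x/J = 1.485 kip/in.
Resultant f_max = √[f_tx² + (f_v + f_ty)²] = √[2.64² + (0.7625 + 1.485)²] = 3.468 kip/in.
Capacity per unit length: φr_n = 0.75 × 0.6 × 90 × (0.707 × 0.25) = 7.158 kip/in.
3.468 ≤ 7.158 → adequate.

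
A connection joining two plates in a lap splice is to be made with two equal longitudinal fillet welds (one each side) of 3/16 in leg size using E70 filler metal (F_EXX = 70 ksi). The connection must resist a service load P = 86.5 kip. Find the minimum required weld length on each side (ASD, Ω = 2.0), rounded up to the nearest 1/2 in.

Throat t_e = 0.707 × 0.1875 = 0.1326 in.
r_n/Ω = (0.6 × 70 × 0.1326) / 2.0 = 2.784 kip/in.
L_req = P / (r_n/Ω) = 86.5 / 2.784 = 31.07 in total.
Per side: 31.07 / 2 = 15.54 in.
Round up → use L = 16 in on each side.

L = 16 in on each side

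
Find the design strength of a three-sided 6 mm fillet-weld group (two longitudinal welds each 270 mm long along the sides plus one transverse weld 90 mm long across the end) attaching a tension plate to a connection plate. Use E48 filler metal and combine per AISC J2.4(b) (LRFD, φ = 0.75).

E48XX → F_EXX = 480 MPa.
t_e = 0.707 × 6 = 4.242 mm.
R_nwl = 0.6 × 480 × 4.242 × 540 × 10⁻³ = 659.7 kN (longitudinal, 2 welds).
R_nwt = 0.6 × 480 × 4.242 × 90 × 10⁻³ = 110 kN (transverse, base value).
(i) R_nwl + R_nwt = 769.7 kN; (ii) 0.85 R_nwl + 1.5 R_nwt = 725.7 kN.
R_n = max = 769.7 kN [governs: (i)]; φR_n = 577.3 kN.

φR_n ≈ 577 kN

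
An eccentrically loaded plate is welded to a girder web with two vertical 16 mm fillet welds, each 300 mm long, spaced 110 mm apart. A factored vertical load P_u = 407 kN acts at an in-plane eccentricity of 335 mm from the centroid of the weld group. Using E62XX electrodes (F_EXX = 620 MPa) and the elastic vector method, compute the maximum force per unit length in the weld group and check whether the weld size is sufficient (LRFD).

f_max ≈ 3740 N/mm; NOT adequate

Total weld length L_w = 600 mm. Treat welds as unit-width lines.
Polar moment about centroid: J = 2[d³/12 + d(b/2)²] = 2[300³/12 + 300×55²] = 6315000 mm³.
Direct shear f_v = P/L_w = 407×10³ / 600 = 678.3 N/mm (vertical).
Torsion M = P·e = 407×10³ × 335 = 136340000 N·mm.
Critical point at (x, y) = (55, 150) from centroid. f_tx = M·y/J = 3239 N/mm; f_ty = M·x/J = 1187 N/mm.
Resultant f_max = √[f_tx² + (f_v + f_ty)²] = √[3239² + (678.3 + 1187)²] = 3738 N/mm.
Capacity per unit length: φr_n = 0.75 × 0.6 × 620 × (0.707 × 16) = 3156 N/mm.
3738 > 3156 → NOT adequate.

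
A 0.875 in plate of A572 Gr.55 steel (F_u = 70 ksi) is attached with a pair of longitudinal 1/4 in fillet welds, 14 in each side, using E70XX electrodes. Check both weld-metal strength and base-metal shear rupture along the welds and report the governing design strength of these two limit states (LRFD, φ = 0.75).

E70XX → F_EXX = 70 ksi.
t_e = 0.707 × 0.25 = 0.1767 in; L = 28 in.
Weld metal: φR_n = 0.75 × 0.6 × 70 × 0.1767 × 28 = 155.9 kip.
Base metal (shear rupture): φR_n = 0.75 × 0.6 × 70 × 0.875 × 28 = 771.8 kip.
Governing: weld metal.

φR_n ≈ 156 kip (weld metal governs)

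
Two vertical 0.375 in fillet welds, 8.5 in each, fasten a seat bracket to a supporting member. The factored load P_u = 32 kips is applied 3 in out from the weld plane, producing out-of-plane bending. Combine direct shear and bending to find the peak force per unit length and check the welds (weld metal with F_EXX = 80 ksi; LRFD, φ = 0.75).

L_w = 2 × 8.5 = 17 in; section modulus (unit throat) S = 2 × L²/6 = 24.08 in².
Direct shear f_v = P/L_w = 32/17 = 1.882 kip/in.
Moment M = P × e = 32 × 3 = 96 kip·in; bending f_b = M/S = 3.986 kip/in.
f_max = √(f_v² + f_b²) = √(1.882² + 3.986²) = 4.408 kip/in.
φr_n = 0.75 × 0.6 × 80 × (0.707 × 0.375) = 9.544 kip/in → adequate.

f_max ≈ 4.41 kip/in; adequate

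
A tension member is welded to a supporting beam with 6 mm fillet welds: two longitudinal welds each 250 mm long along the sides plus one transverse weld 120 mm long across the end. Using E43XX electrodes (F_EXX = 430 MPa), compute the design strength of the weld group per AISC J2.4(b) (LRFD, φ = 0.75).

φR_n ≈ 509 kN

t_e = 0.707 × 6 = 4.242 mm.
R_nwl = 0.6 × 430 × 4.242 × 500 × 10⁻³ = 547.2 kN (longitudinal, 2 welds).
R_nwt = 0.6 × 430 × 4.242 × 120 × 10⁻³ = 131.3 kN (transverse, base value).
(i) R_nwl + R_nwt = 678.6 kN; (ii) 0.85 R_nwl + 1.5 R_nwt = 662.1 kN.
R_n = max = 678.6 kN [governs: (i)]; φR_n = 508.9 kN.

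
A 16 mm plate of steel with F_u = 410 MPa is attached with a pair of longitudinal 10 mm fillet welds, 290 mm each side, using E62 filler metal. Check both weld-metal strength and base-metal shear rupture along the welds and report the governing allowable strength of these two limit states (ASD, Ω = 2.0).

R_n/Ω ≈ 763 kN (weld metal governs)

E62XX → F_EXX = 620 MPa.
t_e = 0.707 × 10 = 7.07 mm; L = 580 mm.
Weld metal: R_n/Ω = (1/2.0) × 0.6 × 620 × 7.07 × 580 × 10⁻³ = 762.7 kN.
Base metal (shear rupture): R_n/Ω = (1/2.0) × 0.6 × 410 × 16 × 580 × 10⁻³ = 1141 kN.
Governing: weld metal.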